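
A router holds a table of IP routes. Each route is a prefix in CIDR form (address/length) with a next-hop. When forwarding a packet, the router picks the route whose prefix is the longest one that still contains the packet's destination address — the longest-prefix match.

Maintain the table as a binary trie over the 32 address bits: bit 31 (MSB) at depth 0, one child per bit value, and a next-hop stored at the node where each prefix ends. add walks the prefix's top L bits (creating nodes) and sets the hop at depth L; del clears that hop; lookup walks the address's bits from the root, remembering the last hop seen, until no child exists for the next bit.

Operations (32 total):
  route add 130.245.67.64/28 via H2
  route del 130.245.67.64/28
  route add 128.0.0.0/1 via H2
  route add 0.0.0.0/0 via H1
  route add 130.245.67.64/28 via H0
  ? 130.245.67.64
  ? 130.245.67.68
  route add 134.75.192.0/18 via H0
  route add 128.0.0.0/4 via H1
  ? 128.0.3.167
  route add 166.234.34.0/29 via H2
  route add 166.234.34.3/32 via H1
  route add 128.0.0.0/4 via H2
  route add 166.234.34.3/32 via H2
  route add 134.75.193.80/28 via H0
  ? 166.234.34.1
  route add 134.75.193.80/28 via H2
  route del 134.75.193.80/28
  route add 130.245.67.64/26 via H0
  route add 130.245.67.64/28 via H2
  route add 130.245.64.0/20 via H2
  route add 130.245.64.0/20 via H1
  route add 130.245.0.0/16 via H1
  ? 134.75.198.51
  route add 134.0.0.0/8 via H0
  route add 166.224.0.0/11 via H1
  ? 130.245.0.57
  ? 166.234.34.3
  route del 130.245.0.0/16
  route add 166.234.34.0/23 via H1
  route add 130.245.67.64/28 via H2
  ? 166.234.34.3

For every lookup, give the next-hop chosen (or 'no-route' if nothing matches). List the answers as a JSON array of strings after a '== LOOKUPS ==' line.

Process each operation:
  + 130.245.67.64/28 (H2) depth=28
  del 130.245.67.64/28 (clear depth 28)
  + 128.0.0.0/1 (H2) depth=1
  + 0.0.0.0/0 (H1) depth=0
  + 130.245.67.64/28 (H0) depth=28
  ? 130.245.67.64  path d0:H1→d1:H2→d2:-→d3:-→d4:-→d5:-→d6:-→d7:-→d8:-→d9:-→d10:-→d11:-→d12:-→d13:-→d14:-→d15:-→d16:-→d17:-→d18:-→d19:-→d20:-→d21:-→d22:-→d23:-→d24:-→d25:-→d26:-→d27:-→d28:H0  best=H0
  ? 130.245.67.68  path d0:H1→d1:H2→d2:-→d3:-→d4:-→d5:-→d6:-→d7:-→d8:-→d9:-→d10:-→d11:-→d12:-→d13:-→d14:-→d15:-→d16:-→d17:-→d18:-→d19:-→d20:-→d21:-→d22:-→d23:-→d24:-→d25:-→d26:-→d27:-→d28:H0  best=H0
  + 134.75.192.0/18 (H0) depth=18
  + 128.0.0.0/4 (H1) depth=4
  ? 128.0.3.167  path d0:H1→d1:H2→d2:-→d3:-→d4:H1→d5:-→d6:-  best=H1
  + 166.234.34.0/29 (H2) depth=29
  + 166.234.34.3/32 (H1) depth=32
  + 128.0.0.0/4 (H2) depth=4
  + 166.234.34.3/32 (H2) depth=32
  + 134.75.193.80/28 (H0) depth=28
  ? 166.234.34.1  path d0:H1→d1:H2→d2:-→d3:-→d4:-→d5:-→d6:-→d7:-→d8:-→d9:-→d10:-→d11:-→d12:-→d13:-→d14:-→d15:-→d16:-→d17:-→d18:-→d19:-→d20:-→d21:-→d22:-→d23:-→d24:-→d25:-→d26:-→d27:-→d28:-→d29:H2→d30:-  best=H2
  + 134.75.193.80/28 (H2) depth=28
  del 134.75.193.80/28 (clear depth 28)
  + 130.245.67.64/26 (H0) depth=26
  + 130.245.67.64/28 (H2) depth=28
  + 130.245.64.0/20 (H2) depth=20
  + 130.245.64.0/20 (H1) depth=20
  + 130.245.0.0/16 (H1) depth=16
  ? 134.75.198.51  path d0:H1→d1:H2→d2:-→d3:-→d4:H2→d5:-→d6:-→d7:-→d8:-→d9:-→d10:-→d11:-→d12:-→d13:-→d14:-→d15:-→d16:-→d17:-→d18:H0→d19:-→d20:-→d21:-  best=H0
  + 134.0.0.0/8 (H0) depth=8
  + 166.224.0.0/11 (H1) depth=11
  ? 130.245.0.57  path d0:H1→d1:H2→d2:-→d3:-→d4:H2→d5:-→d6:-→d7:-→d8:-→d9:-→d10:-→d11:-→d12:-→d13:-→d14:-→d15:-→d16:H1→d17:-  best=H1
  ? 166.234.34.3  path d0:H1→d1:H2→d2:-→d3:-→d4:-→d5:-→d6:-→d7:-→d8:-→d9:-→d10:-→d11:H1→d12:-→d13:-→d14:-→d15:-→d16:-→d17:-→d18:-→d19:-→d20:-→d21:-→d22:-→d23:-→d24:-→d25:-→d26:-→d27:-→d28:-→d29:H2→d30:-→d31:-→d32:H2  best=H2
  del 130.245.0.0/16 (clear depth 16)
  + 166.234.34.0/23 (H1) depth=23
  + 130.245.67.64/28 (H2) depth=28
  ? 166.234.34.3  path d0:H1→d1:H2→d2:-→d3:-→d4:-→d5:-→d6:-→d7:-→d8:-→d9:-→d10:-→d11:H1→d12:-→d13:-→d14:-→d15:-→d16:-→d17:-→d18:-→d19:-→d20:-→d21:-→d22:-→d23:H1→d24:-→d25:-→d26:-→d27:-→d28:-→d29:H2→d30:-→d31:-→d32:H2  best=H2

== LOOKUPS ==
["H0","H0","H1","H2","H0","H1","H2","H2"]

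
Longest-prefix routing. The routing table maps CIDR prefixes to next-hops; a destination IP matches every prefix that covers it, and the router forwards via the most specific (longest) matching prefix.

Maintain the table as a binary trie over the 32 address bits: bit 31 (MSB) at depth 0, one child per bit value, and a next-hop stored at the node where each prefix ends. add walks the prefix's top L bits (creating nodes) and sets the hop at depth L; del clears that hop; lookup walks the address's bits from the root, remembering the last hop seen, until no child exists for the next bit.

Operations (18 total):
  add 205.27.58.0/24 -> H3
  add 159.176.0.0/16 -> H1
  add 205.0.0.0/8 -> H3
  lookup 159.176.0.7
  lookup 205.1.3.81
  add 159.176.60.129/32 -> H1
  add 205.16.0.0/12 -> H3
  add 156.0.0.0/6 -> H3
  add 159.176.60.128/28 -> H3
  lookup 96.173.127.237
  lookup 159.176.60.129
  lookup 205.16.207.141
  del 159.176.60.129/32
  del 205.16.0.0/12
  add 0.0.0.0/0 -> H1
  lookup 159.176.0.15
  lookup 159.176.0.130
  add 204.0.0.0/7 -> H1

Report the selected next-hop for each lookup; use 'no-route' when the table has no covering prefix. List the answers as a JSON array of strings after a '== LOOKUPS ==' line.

Trace:
  add 205.27.58.0/24 -> H3 at depth 24
  add 159.176.0.0/16 -> H1 at depth 16
  add 205.0.0.0/8 -> H3 at depth 8
  lookup 159.176.0.7: bits 1001111110110000 walk d0:-→d1:-→d2:-→d3:-→d4:-→d5:-→d6:-→d7:-→d8:-→d9:-→d10:-→d11:-→d12:-→d13:-→d14:-→d15:-→d16:H1 -> H1
  lookup 205.1.3.81: bits 11001101000 walk d0:-→d1:-→d2:-→d3:-→d4:-→d5:-→d6:-→d7:-→d8:H3→d9:-→d10:-→d11:- -> H3
  add 159.176.60.129/32 -> H1 at depth 32
  add 205.16.0.0/12 -> H3 at depth 12
  add 156.0.0.0/6 -> H3 at depth 6
  add 159.176.60.128/28 -> H3 at depth 28
  lookup 96.173.127.237: bits ε walk d0:- -> no-route
  lookup 159.176.60.129: bits 10011111101100000011110010000001 walk d0:-→d1:-→d2:-→d3:-→d4:-→d5:-→d6:H3→d7:-→d8:-→d9:-→d10:-→d11:-→d12:-→d13:-→d14:-→d15:-→d16:H1→d17:-→d18:-→d19:-→d20:-→d21:-→d22:-→d23:-→d24:-→d25:-→d26:-→d27:-→d28:H3→d29:-→d30:-→d31:-→d32:H1 -> H1
  lookup 205.16.207.141: bits 110011010001 walk d0:-→d1:-→d2:-→d3:-→d4:-→d5:-→d6:-→d7:-→d8:H3→d9:-→d10:-→d11:-→d12:H3 -> H3
  - 159.176.60.129/32 clear@32
  - 205.16.0.0/12 clear@12
  add 0.0.0.0/0 -> H1 at depth 0
  lookup 159.176.0.15: bits 100111111011000000 walk d0:H1→d1:-→d2:-→d3:-→d4:-→d5:-→d6:H3→d7:-→d8:-→d9:-→d10:-→d11:-→d12:-→d13:-→d14:-→d15:-→d16:H1→d17:-→d18:- -> H1
  lookup 159.176.0.130: bits 100111111011000000 walk d0:H1→d1:-→d2:-→d3:-→d4:-→d5:-→d6:H3→d7:-→d8:-→d9:-→d10:-→d11:-→d12:-→d13:-→d14:-→d15:-→d16:H1→d17:-→d18:- -> H1
  add 204.0.0.0/7 -> H1 at depth 7

== LOOKUPS ==
["H1","H3","no-route","H1","H3","H1","H1"]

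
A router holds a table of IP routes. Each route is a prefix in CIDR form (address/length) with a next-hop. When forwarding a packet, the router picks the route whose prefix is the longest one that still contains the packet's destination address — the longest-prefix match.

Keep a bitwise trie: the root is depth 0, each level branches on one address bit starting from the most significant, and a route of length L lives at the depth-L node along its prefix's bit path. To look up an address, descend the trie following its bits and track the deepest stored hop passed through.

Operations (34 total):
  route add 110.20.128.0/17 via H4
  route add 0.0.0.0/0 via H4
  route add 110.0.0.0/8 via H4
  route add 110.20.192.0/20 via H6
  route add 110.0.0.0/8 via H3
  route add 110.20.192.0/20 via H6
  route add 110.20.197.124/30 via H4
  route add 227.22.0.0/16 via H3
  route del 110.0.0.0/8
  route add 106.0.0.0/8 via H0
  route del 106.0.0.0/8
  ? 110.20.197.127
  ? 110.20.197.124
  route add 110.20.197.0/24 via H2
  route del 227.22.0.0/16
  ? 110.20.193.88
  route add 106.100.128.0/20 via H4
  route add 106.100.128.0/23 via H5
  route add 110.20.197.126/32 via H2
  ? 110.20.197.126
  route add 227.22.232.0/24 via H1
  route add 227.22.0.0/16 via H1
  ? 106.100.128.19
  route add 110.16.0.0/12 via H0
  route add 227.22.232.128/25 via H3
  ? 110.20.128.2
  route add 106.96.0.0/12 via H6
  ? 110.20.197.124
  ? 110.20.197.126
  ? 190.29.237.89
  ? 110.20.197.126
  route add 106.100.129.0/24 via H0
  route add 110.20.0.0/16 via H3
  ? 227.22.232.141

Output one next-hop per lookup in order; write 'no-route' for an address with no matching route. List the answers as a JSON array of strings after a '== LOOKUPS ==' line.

Process each operation:
  add 110.20.128.0/17 -> H4 at depth 17
  add 0.0.0.0/0 -> H4 at depth 0
  add 110.0.0.0/8 -> H4 at depth 8
  add 110.20.192.0/20 -> H6 at depth 20
  add 110.0.0.0/8 -> H3 at depth 8
  add 110.20.192.0/20 -> H6 at depth 20
  add 110.20.197.124/30 -> H4 at depth 30
  add 227.22.0.0/16 -> H3 at depth 16
  - 110.0.0.0/8 clear@8
  add 106.0.0.0/8 -> H0 at depth 8
  - 106.0.0.0/8 clear@8
  ? 110.20.197.127  path d0:H4→d1:-→d2:-→d3:-→d4:-→d5:-→d6:-→d7:-→d8:-→d9:-→d10:-→d11:-→d12:-→d13:-→d14:-→d15:-→d16:-→d17:H4→d18:-→d19:-→d20:H6→d21:-→d22:-→d23:-→d24:-→d25:-→d26:-→d27:-→d28:-→d29:-→d30:H4  best=H4
  ? 110.20.197.124  path d0:H4→d1:-→d2:-→d3:-→d4:-→d5:-→d6:-→d7:-→d8:-→d9:-→d10:-→d11:-→d12:-→d13:-→d14:-→d15:-→d16:-→d17:H4→d18:-→d19:-→d20:H6→d21:-→d22:-→d23:-→d24:-→d25:-→d26:-→d27:-→d28:-→d29:-→d30:H4  best=H4
  add 110.20.197.0/24 -> H2 at depth 24
  - 227.22.0.0/16 clear@16
  ? 110.20.193.88  path d0:H4→d1:-→d2:-→d3:-→d4:-→d5:-→d6:-→d7:-→d8:-→d9:-→d10:-→d11:-→d12:-→d13:-→d14:-→d15:-→d16:-→d17:H4→d18:-→d19:-→d20:H6→d21:-  best=H6
  add 106.100.128.0/20 -> H4 at depth 20
  add 106.100.128.0/23 -> H5 at depth 23
  add 110.20.197.126/32 -> H2 at depth 32
  ? 110.20.197.126  path d0:H4→d1:-→d2:-→d3:-→d4:-→d5:-→d6:-→d7:-→d8:-→d9:-→d10:-→d11:-→d12:-→d13:-→d14:-→d15:-→d16:-→d17:H4→d18:-→d19:-→d20:H6→d21:-→d22:-→d23:-→d24:H2→d25:-→d26:-→d27:-→d28:-→d29:-→d30:H4→d31:-→d32:H2  best=H2
  add 227.22.232.0/24 -> H1 at depth 24
  add 227.22.0.0/16 -> H1 at depth 16
  ? 106.100.128.19  path d0:H4→d1:-→d2:-→d3:-→d4:-→d5:-→d6:-→d7:-→d8:-→d9:-→d10:-→d11:-→d12:-→d13:-→d14:-→d15:-→d16:-→d17:-→d18:-→d19:-→d20:H4→d21:-→d22:-→d23:H5  best=H5
  add 110.16.0.0/12 -> H0 at depth 12
  add 227.22.232.128/25 -> H3 at depth 25
  ? 110.20.128.2  path d0:H4→d1:-→d2:-→d3:-→d4:-→d5:-→d6:-→d7:-→d8:-→d9:-→d10:-→d11:-→d12:H0→d13:-→d14:-→d15:-→d16:-→d17:H4  best=H4
  add 106.96.0.0/12 -> H6 at depth 12
  ? 110.20.197.124  path d0:H4→d1:-→d2:-→d3:-→d4:-→d5:-→d6:-→d7:-→d8:-→d9:-→d10:-→d11:-→d12:H0→d13:-→d14:-→d15:-→d16:-→d17:H4→d18:-→d19:-→d20:H6→d21:-→d22:-→d23:-→d24:H2→d25:-→d26:-→d27:-→d28:-→d29:-→d30:H4  best=H4
  ? 110.20.197.126  path d0:H4→d1:-→d2:-→d3:-→d4:-→d5:-→d6:-→d7:-→d8:-→d9:-→d10:-→d11:-→d12:H0→d13:-→d14:-→d15:-→d16:-→d17:H4→d18:-→d19:-→d20:H6→d21:-→d22:-→d23:-→d24:H2→d25:-→d26:-→d27:-→d28:-→d29:-→d30:H4→d31:-→d32:H2  best=H2
  ? 190.29.237.89  path d0:H4→d1:-  best=H4
  ? 110.20.197.126  path d0:H4→d1:-→d2:-→d3:-→d4:-→d5:-→d6:-→d7:-→d8:-→d9:-→d10:-→d11:-→d12:H0→d13:-→d14:-→d15:-→d16:-→d17:H4→d18:-→d19:-→d20:H6→d21:-→d22:-→d23:-→d24:H2→d25:-→d26:-→d27:-→d28:-→d29:-→d30:H4→d31:-→d32:H2  best=H2
  add 106.100.129.0/24 -> H0 at depth 24
  add 110.20.0.0/16 -> H3 at depth 16
  ? 227.22.232.141  path d0:H4→d1:-→d2:-→d3:-→d4:-→d5:-→d6:-→d7:-→d8:-→d9:-→d10:-→d11:-→d12:-→d13:-→d14:-→d15:-→d16:H1→d17:-→d18:-→d19:-→d20:-→d21:-→d22:-→d23:-→d24:H1→d25:H3  best=H3

== LOOKUPS ==
["H4","H4","H6","H2","H5","H4","H4","H2","H4","H2","H3"]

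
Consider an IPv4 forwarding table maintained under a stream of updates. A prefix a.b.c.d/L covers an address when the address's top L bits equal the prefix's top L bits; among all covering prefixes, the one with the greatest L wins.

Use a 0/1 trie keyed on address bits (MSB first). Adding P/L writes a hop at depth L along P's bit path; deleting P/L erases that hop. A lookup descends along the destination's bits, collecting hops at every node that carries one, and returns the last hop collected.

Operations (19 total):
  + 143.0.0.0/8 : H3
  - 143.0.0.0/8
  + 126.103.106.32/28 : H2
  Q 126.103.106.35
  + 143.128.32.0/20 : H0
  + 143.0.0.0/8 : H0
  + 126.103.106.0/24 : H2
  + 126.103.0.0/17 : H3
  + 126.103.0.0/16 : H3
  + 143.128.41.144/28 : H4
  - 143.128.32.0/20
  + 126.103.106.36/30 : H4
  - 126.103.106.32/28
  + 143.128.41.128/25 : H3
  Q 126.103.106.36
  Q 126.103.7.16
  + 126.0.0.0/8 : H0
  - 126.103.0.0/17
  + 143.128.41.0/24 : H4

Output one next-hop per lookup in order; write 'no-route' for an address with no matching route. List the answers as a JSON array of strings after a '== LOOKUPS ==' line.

Process each operation:
  add 143.0.0.0/8 -> H3 at depth 8
  - 143.0.0.0/8 clear@8
  add 126.103.106.32/28 -> H2 at depth 28
  Q 126.103.106.35: descend 0111111001100111011010100010 ; hops seen [H2] ; pick H2
  add 143.128.32.0/20 -> H0 at depth 20
  add 143.0.0.0/8 -> H0 at depth 8
  add 126.103.106.0/24 -> H2 at depth 24
  add 126.103.0.0/17 -> H3 at depth 17
  add 126.103.0.0/16 -> H3 at depth 16
  add 143.128.41.144/28 -> H4 at depth 28
  - 143.128.32.0/20 clear@20
  add 126.103.106.36/30 -> H4 at depth 30
  - 126.103.106.32/28 clear@28
  add 143.128.41.128/25 -> H3 at depth 25
  Q 126.103.106.36: descend 011111100110011101101010001001 ; hops seen [H3,H3,H2,H4] ; pick H4
  Q 126.103.7.16: descend 01111110011001110 ; hops seen [H3,H3] ; pick H3
  add 126.0.0.0/8 -> H0 at depth 8
  - 126.103.0.0/17 clear@17
  add 143.128.41.0/24 -> H4 at depth 24

== LOOKUPS ==
["H2","H4","H3"]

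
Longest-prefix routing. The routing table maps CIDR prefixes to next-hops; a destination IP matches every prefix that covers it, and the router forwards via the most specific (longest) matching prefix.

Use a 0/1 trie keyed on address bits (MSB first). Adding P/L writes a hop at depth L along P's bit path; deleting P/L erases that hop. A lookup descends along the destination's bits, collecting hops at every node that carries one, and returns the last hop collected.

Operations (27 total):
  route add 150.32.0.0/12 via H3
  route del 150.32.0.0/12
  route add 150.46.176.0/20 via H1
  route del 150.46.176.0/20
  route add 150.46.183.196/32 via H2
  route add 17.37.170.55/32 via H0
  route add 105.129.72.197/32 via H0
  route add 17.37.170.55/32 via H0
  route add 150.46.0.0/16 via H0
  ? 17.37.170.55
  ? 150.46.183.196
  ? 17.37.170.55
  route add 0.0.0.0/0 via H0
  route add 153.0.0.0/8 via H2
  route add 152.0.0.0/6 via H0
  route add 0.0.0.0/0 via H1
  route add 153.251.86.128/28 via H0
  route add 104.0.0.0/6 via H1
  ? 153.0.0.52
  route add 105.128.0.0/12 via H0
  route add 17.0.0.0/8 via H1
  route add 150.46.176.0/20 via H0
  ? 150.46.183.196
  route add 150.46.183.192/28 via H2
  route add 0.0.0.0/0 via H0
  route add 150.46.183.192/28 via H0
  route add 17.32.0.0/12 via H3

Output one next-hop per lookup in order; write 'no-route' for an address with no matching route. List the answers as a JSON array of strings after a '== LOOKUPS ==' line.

Process each operation:
  + 150.32.0.0/12 (H3) depth=12
  del 150.32.0.0/12 (clear depth 12)
  + 150.46.176.0/20 (H1) depth=20
  del 150.46.176.0/20 (clear depth 20)
  + 150.46.183.196/32 (H2) depth=32
  + 17.37.170.55/32 (H0) depth=32
  + 105.129.72.197/32 (H0) depth=32
  + 17.37.170.55/32 (H0) depth=32
  + 150.46.0.0/16 (H0) depth=16
  Q 17.37.170.55: descend 00010001001001011010101000110111 ; hops seen [H0] ; pick H0
  Q 150.46.183.196: descend 10010110001011101011011111000100 ; hops seen [H0,H2] ; pick H2
  Q 17.37.170.55: descend 00010001001001011010101000110111 ; hops seen [H0] ; pick H0
  + 0.0.0.0/0 (H0) depth=0
  + 153.0.0.0/8 (H2) depth=8
  + 152.0.0.0/6 (H0) depth=6
  + 0.0.0.0/0 (H1) depth=0
  + 153.251.86.128/28 (H0) depth=28
  + 104.0.0.0/6 (H1) depth=6
  Q 153.0.0.52: descend 10011001 ; hops seen [H1,H0,H2] ; pick H2
  + 105.128.0.0/12 (H0) depth=12
  + 17.0.0.0/8 (H1) depth=8
  + 150.46.176.0/20 (H0) depth=20
  Q 150.46.183.196: descend 10010110001011101011011111000100 ; hops seen [H1,H0,H0,H2] ; pick H2
  + 150.46.183.192/28 (H2) depth=28
  + 0.0.0.0/0 (H0) depth=0
  + 150.46.183.192/28 (H0) depth=28
  + 17.32.0.0/12 (H3) depth=12

== LOOKUPS ==
["H0","H2","H0","H2","H2"]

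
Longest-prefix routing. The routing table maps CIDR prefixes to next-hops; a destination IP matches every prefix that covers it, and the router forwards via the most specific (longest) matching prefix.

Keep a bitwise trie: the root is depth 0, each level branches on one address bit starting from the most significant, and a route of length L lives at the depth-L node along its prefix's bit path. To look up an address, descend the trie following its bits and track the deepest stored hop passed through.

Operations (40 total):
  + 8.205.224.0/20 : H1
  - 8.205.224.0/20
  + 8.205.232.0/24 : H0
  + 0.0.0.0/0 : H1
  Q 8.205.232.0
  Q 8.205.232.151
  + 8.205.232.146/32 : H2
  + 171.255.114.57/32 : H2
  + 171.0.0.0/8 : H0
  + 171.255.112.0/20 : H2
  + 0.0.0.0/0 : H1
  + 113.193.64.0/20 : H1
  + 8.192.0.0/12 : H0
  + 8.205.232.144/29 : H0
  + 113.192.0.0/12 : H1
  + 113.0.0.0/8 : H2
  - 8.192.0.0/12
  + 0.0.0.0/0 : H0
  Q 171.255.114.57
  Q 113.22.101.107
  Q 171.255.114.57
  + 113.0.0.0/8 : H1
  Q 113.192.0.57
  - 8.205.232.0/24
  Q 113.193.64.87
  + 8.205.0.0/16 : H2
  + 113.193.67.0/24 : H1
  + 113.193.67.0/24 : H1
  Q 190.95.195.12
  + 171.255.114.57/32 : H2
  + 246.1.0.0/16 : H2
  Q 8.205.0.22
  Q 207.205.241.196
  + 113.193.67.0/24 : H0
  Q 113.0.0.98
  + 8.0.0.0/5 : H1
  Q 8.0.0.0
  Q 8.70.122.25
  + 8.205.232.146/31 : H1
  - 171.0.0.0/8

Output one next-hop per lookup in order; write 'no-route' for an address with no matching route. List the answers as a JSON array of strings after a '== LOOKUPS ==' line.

Process each operation:
  add 8.205.224.0/20 -> H1 at depth 20
  - 8.205.224.0/20 clear@20
  add 8.205.232.0/24 -> H0 at depth 24
  add 0.0.0.0/0 -> H1 at depth 0
  ? 8.205.232.0  path d0:H1→d1:-→d2:-→d3:-→d4:-→d5:-→d6:-→d7:-→d8:-→d9:-→d10:-→d11:-→d12:-→d13:-→d14:-→d15:-→d16:-→d17:-→d18:-→d19:-→d20:-→d21:-→d22:-→d23:-→d24:H0  best=H0
  ? 8.205.232.151  path d0:H1→d1:-→d2:-→d3:-→d4:-→d5:-→d6:-→d7:-→d8:-→d9:-→d10:-→d11:-→d12:-→d13:-→d14:-→d15:-→d16:-→d17:-→d18:-→d19:-→d20:-→d21:-→d22:-→d23:-→d24:H0  best=H0
  add 8.205.232.146/32 -> H2 at depth 32
  add 171.255.114.57/32 -> H2 at depth 32
  add 171.0.0.0/8 -> H0 at depth 8
  add 171.255.112.0/20 -> H2 at depth 20
  add 0.0.0.0/0 -> H1 at depth 0
  add 113.193.64.0/20 -> H1 at depth 20
  add 8.192.0.0/12 -> H0 at depth 12
  add 8.205.232.144/29 -> H0 at depth 29
  add 113.192.0.0/12 -> H1 at depth 12
  add 113.0.0.0/8 -> H2 at depth 8
  - 8.192.0.0/12 clear@12
  add 0.0.0.0/0 -> H0 at depth 0
  ? 171.255.114.57  path d0:H0→d1:-→d2:-→d3:-→d4:-→d5:-→d6:-→d7:-→d8:H0→d9:-→d10:-→d11:-→d12:-→d13:-→d14:-→d15:-→d16:-→d17:-→d18:-→d19:-→d20:H2→d21:-→d22:-→d23:-→d24:-→d25:-→d26:-→d27:-→d28:-→d29:-→d30:-→d31:-→d32:H2  best=H2
  ? 113.22.101.107  path d0:H0→d1:-→d2:-→d3:-→d4:-→d5:-→d6:-→d7:-→d8:H2  best=H2
  ? 171.255.114.57  path d0:H0→d1:-→d2:-→d3:-→d4:-→d5:-→d6:-→d7:-→d8:H0→d9:-→d10:-→d11:-→d12:-→d13:-→d14:-→d15:-→d16:-→d17:-→d18:-→d19:-→d20:H2→d21:-→d22:-→d23:-→d24:-→d25:-→d26:-→d27:-→d28:-→d29:-→d30:-→d31:-→d32:H2  best=H2
  add 113.0.0.0/8 -> H1 at depth 8
  ? 113.192.0.57  path d0:H0→d1:-→d2:-→d3:-→d4:-→d5:-→d6:-→d7:-→d8:H1→d9:-→d10:-→d11:-→d12:H1→d13:-→d14:-→d15:-  best=H1
  - 8.205.232.0/24 clear@24
  ? 113.193.64.87  path d0:H0→d1:-→d2:-→d3:-→d4:-→d5:-→d6:-→d7:-→d8:H1→d9:-→d10:-→d11:-→d12:H1→d13:-→d14:-→d15:-→d16:-→d17:-→d18:-→d19:-→d20:H1  best=H1
  add 8.205.0.0/16 -> H2 at depth 16
  add 113.193.67.0/24 -> H1 at depth 24
  add 113.193.67.0/24 -> H1 at depth 24
  ? 190.95.195.12  path d0:H0→d1:-→d2:-→d3:-  best=H0
  add 171.255.114.57/32 -> H2 at depth 32
  add 246.1.0.0/16 -> H2 at depth 16
  ? 8.205.0.22  path d0:H0→d1:-→d2:-→d3:-→d4:-→d5:-→d6:-→d7:-→d8:-→d9:-→d10:-→d11:-→d12:-→d13:-→d14:-→d15:-→d16:H2  best=H2
  ? 207.205.241.196  path d0:H0→d1:-→d2:-  best=H0
  add 113.193.67.0/24 -> H0 at depth 24
  ? 113.0.0.98  path d0:H0→d1:-→d2:-→d3:-→d4:-→d5:-→d6:-→d7:-→d8:H1  best=H1
  add 8.0.0.0/5 -> H1 at depth 5
  ? 8.0.0.0  path d0:H0→d1:-→d2:-→d3:-→d4:-→d5:H1→d6:-→d7:-→d8:-  best=H1
  ? 8.70.122.25  path d0:H0→d1:-→d2:-→d3:-→d4:-→d5:H1→d6:-→d7:-→d8:-  best=H1
  add 8.205.232.146/31 -> H1 at depth 31
  - 171.0.0.0/8 clear@8

== LOOKUPS ==
["H0","H0","H2","H2","H2","H1","H1","H0","H2","H0","H1","H1","H1"]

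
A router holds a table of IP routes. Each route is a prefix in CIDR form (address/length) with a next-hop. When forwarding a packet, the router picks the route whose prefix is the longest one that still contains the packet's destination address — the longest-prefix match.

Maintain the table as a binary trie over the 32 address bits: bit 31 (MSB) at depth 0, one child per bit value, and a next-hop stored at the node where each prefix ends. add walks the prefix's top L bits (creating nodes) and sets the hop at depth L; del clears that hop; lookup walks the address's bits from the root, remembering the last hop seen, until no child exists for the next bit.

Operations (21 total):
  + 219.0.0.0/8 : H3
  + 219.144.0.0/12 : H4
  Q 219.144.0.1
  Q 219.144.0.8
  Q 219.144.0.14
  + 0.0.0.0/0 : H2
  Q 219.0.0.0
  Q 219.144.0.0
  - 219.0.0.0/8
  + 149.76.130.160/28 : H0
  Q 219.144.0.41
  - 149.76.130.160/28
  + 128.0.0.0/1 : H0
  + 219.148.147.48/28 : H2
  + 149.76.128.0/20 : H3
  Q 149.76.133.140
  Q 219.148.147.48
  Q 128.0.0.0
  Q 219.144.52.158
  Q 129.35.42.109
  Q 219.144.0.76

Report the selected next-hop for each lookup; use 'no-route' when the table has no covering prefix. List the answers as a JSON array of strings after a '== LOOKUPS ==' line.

Process each operation:
  add 219.0.0.0/8 -> H3 at depth 8
  add 219.144.0.0/12 -> H4 at depth 12
  ? 219.144.0.1  path d0:-→d1:-→d2:-→d3:-→d4:-→d5:-→d6:-→d7:-→d8:H3→d9:-→d10:-→d11:-→d12:H4  best=H4
  ? 219.144.0.8  path d0:-→d1:-→d2:-→d3:-→d4:-→d5:-→d6:-→d7:-→d8:H3→d9:-→d10:-→d11:-→d12:H4  best=H4
  ? 219.144.0.14  path d0:-→d1:-→d2:-→d3:-→d4:-→d5:-→d6:-→d7:-→d8:H3→d9:-→d10:-→d11:-→d12:H4  best=H4
  add 0.0.0.0/0 -> H2 at depth 0
  ? 219.0.0.0  path d0:H2→d1:-→d2:-→d3:-→d4:-→d5:-→d6:-→d7:-→d8:H3  best=H3
  ? 219.144.0.0  path d0:H2→d1:-→d2:-→d3:-→d4:-→d5:-→d6:-→d7:-→d8:H3→d9:-→d10:-→d11:-→d12:H4  best=H4
  - 219.0.0.0/8 clear@8
  add 149.76.130.160/28 -> H0 at depth 28
  ? 219.144.0.41  path d0:H2→d1:-→d2:-→d3:-→d4:-→d5:-→d6:-→d7:-→d8:-→d9:-→d10:-→d11:-→d12:H4  best=H4
  - 149.76.130.160/28 clear@28
  add 128.0.0.0/1 -> H0 at depth 1
  add 219.148.147.48/28 -> H2 at depth 28
  add 149.76.128.0/20 -> H3 at depth 20
  ? 149.76.133.140  path d0:H2→d1:H0→d2:-→d3:-→d4:-→d5:-→d6:-→d7:-→d8:-→d9:-→d10:-→d11:-→d12:-→d13:-→d14:-→d15:-→d16:-→d17:-→d18:-→d19:-→d20:H3→d21:-  best=H3
  ? 219.148.147.48  path d0:H2→d1:H0→d2:-→d3:-→d4:-→d5:-→d6:-→d7:-→d8:-→d9:-→d10:-→d11:-→d12:H4→d13:-→d14:-→d15:-→d16:-→d17:-→d18:-→d19:-→d20:-→d21:-→d22:-→d23:-→d24:-→d25:-→d26:-→d27:-→d28:H2  best=H2
  ? 128.0.0.0  path d0:H2→d1:H0→d2:-→d3:-  best=H0
  ? 219.144.52.158  path d0:H2→d1:H0→d2:-→d3:-→d4:-→d5:-→d6:-→d7:-→d8:-→d9:-→d10:-→d11:-→d12:H4→d13:-  best=H4
  ? 129.35.42.109  path d0:H2→d1:H0→d2:-→d3:-  best=H0
  ? 219.144.0.76  path d0:H2→d1:H0→d2:-→d3:-→d4:-→d5:-→d6:-→d7:-→d8:-→d9:-→d10:-→d11:-→d12:H4→d13:-  best=H4

== LOOKUPS ==
["H4","H4","H4","H3","H4","H4","H3","H2","H0","H4","H0","H4"]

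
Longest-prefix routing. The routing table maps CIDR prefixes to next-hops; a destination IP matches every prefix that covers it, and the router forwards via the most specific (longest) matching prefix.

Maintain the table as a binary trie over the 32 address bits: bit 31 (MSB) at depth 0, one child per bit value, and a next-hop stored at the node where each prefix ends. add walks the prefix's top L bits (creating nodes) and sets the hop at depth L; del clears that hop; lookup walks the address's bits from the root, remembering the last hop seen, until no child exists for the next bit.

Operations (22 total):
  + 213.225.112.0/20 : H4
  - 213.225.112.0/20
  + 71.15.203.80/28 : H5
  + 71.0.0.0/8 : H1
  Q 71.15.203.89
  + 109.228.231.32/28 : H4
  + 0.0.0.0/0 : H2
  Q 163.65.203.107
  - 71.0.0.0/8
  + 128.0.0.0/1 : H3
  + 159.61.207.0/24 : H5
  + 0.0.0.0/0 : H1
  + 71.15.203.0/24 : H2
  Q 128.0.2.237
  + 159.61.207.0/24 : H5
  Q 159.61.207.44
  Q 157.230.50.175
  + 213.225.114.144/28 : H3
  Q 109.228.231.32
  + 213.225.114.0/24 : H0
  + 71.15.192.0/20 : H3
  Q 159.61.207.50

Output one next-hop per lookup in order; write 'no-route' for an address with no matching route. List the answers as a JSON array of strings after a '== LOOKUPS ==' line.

Process each operation:
  + 213.225.112.0/20 (H4) depth=20
  - 213.225.112.0/20 clear@20
  + 71.15.203.80/28 (H5) depth=28
  + 71.0.0.0/8 (H1) depth=8
  Q 71.15.203.89: descend 0100011100001111110010110101 ; hops seen [H1,H5] ; pick H5
  + 109.228.231.32/28 (H4) depth=28
  + 0.0.0.0/0 (H2) depth=0
  Q 163.65.203.107: descend 1 ; hops seen [H2] ; pick H2
  - 71.0.0.0/8 clear@8
  + 128.0.0.0/1 (H3) depth=1
  + 159.61.207.0/24 (H5) depth=24
  + 0.0.0.0/0 (H1) depth=0
  + 71.15.203.0/24 (H2) depth=24
  Q 128.0.2.237: descend 100 ; hops seen [H1,H3] ; pick H3
  + 159.61.207.0/24 (H5) depth=24
  Q 159.61.207.44: descend 100111110011110111001111 ; hops seen [H1,H3,H5] ; pick H5
  Q 157.230.50.175: descend 100111 ; hops seen [H1,H3] ; pick H3
  + 213.225.114.144/28 (H3) depth=28
  Q 109.228.231.32: descend 0110110111100100111001110010 ; hops seen [H1,H4] ; pick H4
  + 213.225.114.0/24 (H0) depth=24
  + 71.15.192.0/20 (H3) depth=20
  Q 159.61.207.50: descend 100111110011110111001111 ; hops seen [H1,H3,H5] ; pick H5

== LOOKUPS ==
["H5","H2","H3","H5","H3","H4","H5"]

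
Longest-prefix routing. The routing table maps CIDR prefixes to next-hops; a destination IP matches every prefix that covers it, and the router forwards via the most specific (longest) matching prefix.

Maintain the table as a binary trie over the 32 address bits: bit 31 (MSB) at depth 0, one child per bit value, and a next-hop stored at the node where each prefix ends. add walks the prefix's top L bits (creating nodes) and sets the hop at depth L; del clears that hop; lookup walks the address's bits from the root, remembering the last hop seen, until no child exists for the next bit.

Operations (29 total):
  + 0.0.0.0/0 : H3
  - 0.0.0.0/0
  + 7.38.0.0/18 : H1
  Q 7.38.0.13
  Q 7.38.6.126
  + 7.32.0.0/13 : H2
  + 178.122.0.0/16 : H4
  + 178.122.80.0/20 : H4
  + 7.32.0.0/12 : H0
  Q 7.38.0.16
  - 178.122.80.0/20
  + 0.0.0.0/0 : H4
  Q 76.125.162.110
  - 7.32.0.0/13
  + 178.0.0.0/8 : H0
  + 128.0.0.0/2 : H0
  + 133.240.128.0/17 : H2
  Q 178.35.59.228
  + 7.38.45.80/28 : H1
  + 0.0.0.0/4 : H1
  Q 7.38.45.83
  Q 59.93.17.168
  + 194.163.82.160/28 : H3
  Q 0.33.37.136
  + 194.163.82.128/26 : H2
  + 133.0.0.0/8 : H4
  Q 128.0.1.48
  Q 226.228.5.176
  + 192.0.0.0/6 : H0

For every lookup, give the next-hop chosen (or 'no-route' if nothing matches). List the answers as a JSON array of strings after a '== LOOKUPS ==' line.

Process each operation:
  + 0.0.0.0/0 (H3) depth=0
  - 0.0.0.0/0 clear@0
  + 7.38.0.0/18 (H1) depth=18
  Q 7.38.0.13: descend 000001110010011000 ; hops seen [H1] ; pick H1
  Q 7.38.6.126: descend 000001110010011000 ; hops seen [H1] ; pick H1
  + 7.32.0.0/13 (H2) depth=13
  + 178.122.0.0/16 (H4) depth=16
  + 178.122.80.0/20 (H4) depth=20
  + 7.32.0.0/12 (H0) depth=12
  Q 7.38.0.16: descend 000001110010011000 ; hops seen [H0,H2,H1] ; pick H1
  - 178.122.80.0/20 clear@20
  + 0.0.0.0/0 (H4) depth=0
  Q 76.125.162.110: descend 0 ; hops seen [H4] ; pick H4
  - 7.32.0.0/13 clear@13
  + 178.0.0.0/8 (H0) depth=8
  + 128.0.0.0/2 (H0) depth=2
  + 133.240.128.0/17 (H2) depth=17
  Q 178.35.59.228: descend 101100100 ; hops seen [H4,H0,H0] ; pick H0
  + 7.38.45.80/28 (H1) depth=28
  + 0.0.0.0/4 (H1) depth=4
  Q 7.38.45.83: descend 0000011100100110001011010101 ; hops seen [H4,H1,H0,H1,H1] ; pick H1
  Q 59.93.17.168: descend 00 ; hops seen [H4] ; pick H4
  + 194.163.82.160/28 (H3) depth=28
  Q 0.33.37.136: descend 00000 ; hops seen [H4,H1] ; pick H1
  + 194.163.82.128/26 (H2) depth=26
  + 133.0.0.0/8 (H4) depth=8
  Q 128.0.1.48: descend 10000 ; hops seen [H4,H0] ; pick H0
  Q 226.228.5.176: descend 11 ; hops seen [H4] ; pick H4
  + 192.0.0.0/6 (H0) depth=6

== LOOKUPS ==
["H1","H1","H1","H4","H0","H1","H4","H1","H0","H4"]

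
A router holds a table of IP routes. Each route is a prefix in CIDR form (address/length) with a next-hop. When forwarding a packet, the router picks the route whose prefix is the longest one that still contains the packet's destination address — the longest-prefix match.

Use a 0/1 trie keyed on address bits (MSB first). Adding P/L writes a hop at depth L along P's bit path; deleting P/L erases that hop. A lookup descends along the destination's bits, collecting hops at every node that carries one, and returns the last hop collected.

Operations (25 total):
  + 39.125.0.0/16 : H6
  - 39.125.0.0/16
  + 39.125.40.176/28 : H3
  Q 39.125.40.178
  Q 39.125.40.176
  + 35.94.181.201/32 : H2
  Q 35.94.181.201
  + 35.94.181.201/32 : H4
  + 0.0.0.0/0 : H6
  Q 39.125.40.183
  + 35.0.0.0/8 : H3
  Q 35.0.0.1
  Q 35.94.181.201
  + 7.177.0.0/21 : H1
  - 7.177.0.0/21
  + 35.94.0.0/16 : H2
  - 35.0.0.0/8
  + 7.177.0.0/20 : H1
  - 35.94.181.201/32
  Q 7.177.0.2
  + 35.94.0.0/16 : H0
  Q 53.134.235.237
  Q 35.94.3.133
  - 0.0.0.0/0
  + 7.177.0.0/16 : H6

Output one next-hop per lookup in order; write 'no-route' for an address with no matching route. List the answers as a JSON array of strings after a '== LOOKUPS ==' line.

Process each operation:
  add 39.125.0.0/16 -> H6 at depth 16
  - 39.125.0.0/16 clear@16
  add 39.125.40.176/28 -> H3 at depth 28
  Q 39.125.40.178: descend 0010011101111101001010001011 ; hops seen [H3] ; pick H3
  Q 39.125.40.176: descend 0010011101111101001010001011 ; hops seen [H3] ; pick H3
  add 35.94.181.201/32 -> H2 at depth 32
  Q 35.94.181.201: descend 00100011010111101011010111001001 ; hops seen [H2] ; pick H2
  add 35.94.181.201/32 -> H4 at depth 32
  add 0.0.0.0/0 -> H6 at depth 0
  Q 39.125.40.183: descend 0010011101111101001010001011 ; hops seen [H6,H3] ; pick H3
  add 35.0.0.0/8 -> H3 at depth 8
  Q 35.0.0.1: descend 001000110 ; hops seen [H6,H3] ; pick H3
  Q 35.94.181.201: descend 00100011010111101011010111001001 ; hops seen [H6,H3,H4] ; pick H4
  add 7.177.0.0/21 -> H1 at depth 21
  - 7.177.0.0/21 clear@21
  add 35.94.0.0/16 -> H2 at depth 16
  - 35.0.0.0/8 clear@8
  add 7.177.0.0/20 -> H1 at depth 20
  - 35.94.181.201/32 clear@32
  Q 7.177.0.2: descend 000001111011000100000 ; hops seen [H6,H1] ; pick H1
  add 35.94.0.0/16 -> H0 at depth 16
  Q 53.134.235.237: descend 001 ; hops seen [H6] ; pick H6
  Q 35.94.3.133: descend 0010001101011110 ; hops seen [H6,H0] ; pick H0
  - 0.0.0.0/0 clear@0
  add 7.177.0.0/16 -> H6 at depth 16

== LOOKUPS ==
["H3","H3","H2","H3","H3","H4","H1","H6","H0"]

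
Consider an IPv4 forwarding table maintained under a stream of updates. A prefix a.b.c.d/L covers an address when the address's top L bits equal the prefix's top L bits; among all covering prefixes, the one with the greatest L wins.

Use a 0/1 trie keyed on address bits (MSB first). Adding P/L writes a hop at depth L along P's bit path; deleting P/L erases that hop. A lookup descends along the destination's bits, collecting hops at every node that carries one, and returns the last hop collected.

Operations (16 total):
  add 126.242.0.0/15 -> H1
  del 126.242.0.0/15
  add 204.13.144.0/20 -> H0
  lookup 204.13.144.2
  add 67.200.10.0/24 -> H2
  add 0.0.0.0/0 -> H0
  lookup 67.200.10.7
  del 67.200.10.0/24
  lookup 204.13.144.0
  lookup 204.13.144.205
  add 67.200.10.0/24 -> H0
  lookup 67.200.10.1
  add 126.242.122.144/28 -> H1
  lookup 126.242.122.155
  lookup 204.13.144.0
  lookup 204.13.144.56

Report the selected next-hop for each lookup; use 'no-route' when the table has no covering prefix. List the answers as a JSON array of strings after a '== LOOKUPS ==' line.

Apply in order:
  add 126.242.0.0/15 -> H1 at depth 15
  - 126.242.0.0/15 clear@15
  add 204.13.144.0/20 -> H0 at depth 20
  lookup 204.13.144.2: bits 11001100000011011001 walk d0:-→d1:-→d2:-→d3:-→d4:-→d5:-→d6:-→d7:-→d8:-→d9:-→d10:-→d11:-→d12:-→d13:-→d14:-→d15:-→d16:-→d17:-→d18:-→d19:-→d20:H0 -> H0
  add 67.200.10.0/24 -> H2 at depth 24
  add 0.0.0.0/0 -> H0 at depth 0
  lookup 67.200.10.7: bits 010000111100100000001010 walk d0:H0→d1:-→d2:-→d3:-→d4:-→d5:-→d6:-→d7:-→d8:-→d9:-→d10:-→d11:-→d12:-→d13:-→d14:-→d15:-→d16:-→d17:-→d18:-→d19:-→d20:-→d21:-→d22:-→d23:-→d24:H2 -> H2
  - 67.200.10.0/24 clear@24
  lookup 204.13.144.0: bits 11001100000011011001 walk d0:H0→d1:-→d2:-→d3:-→d4:-→d5:-→d6:-→d7:-→d8:-→d9:-→d10:-→d11:-→d12:-→d13:-→d14:-→d15:-→d16:-→d17:-→d18:-→d19:-→d20:H0 -> H0
  lookup 204.13.144.205: bits 11001100000011011001 walk d0:H0→d1:-→d2:-→d3:-→d4:-→d5:-→d6:-→d7:-→d8:-→d9:-→d10:-→d11:-→d12:-→d13:-→d14:-→d15:-→d16:-→d17:-→d18:-→d19:-→d20:H0 -> H0
  add 67.200.10.0/24 -> H0 at depth 24
  lookup 67.200.10.1: bits 010000111100100000001010 walk d0:H0→d1:-→d2:-→d3:-→d4:-→d5:-→d6:-→d7:-→d8:-→d9:-→d10:-→d11:-→d12:-→d13:-→d14:-→d15:-→d16:-→d17:-→d18:-→d19:-→d20:-→d21:-→d22:-→d23:-→d24:H0 -> H0
  add 126.242.122.144/28 -> H1 at depth 28
  lookup 126.242.122.155: bits 0111111011110010011110101001 walk d0:H0→d1:-→d2:-→d3:-→d4:-→d5:-→d6:-→d7:-→d8:-→d9:-→d10:-→d11:-→d12:-→d13:-→d14:-→d15:-→d16:-→d17:-→d18:-→d19:-→d20:-→d21:-→d22:-→d23:-→d24:-→d25:-→d26:-→d27:-→d28:H1 -> H1
  lookup 204.13.144.0: bits 11001100000011011001 walk d0:H0→d1:-→d2:-→d3:-→d4:-→d5:-→d6:-→d7:-→d8:-→d9:-→d10:-→d11:-→d12:-→d13:-→d14:-→d15:-→d16:-→d17:-→d18:-→d19:-→d20:H0 -> H0
  lookup 204.13.144.56: bits 11001100000011011001 walk d0:H0→d1:-→d2:-→d3:-→d4:-→d5:-→d6:-→d7:-→d8:-→d9:-→d10:-→d11:-→d12:-→d13:-→d14:-→d15:-→d16:-→d17:-→d18:-→d19:-→d20:H0 -> H0

== LOOKUPS ==
["H0","H2","H0","H0","H0","H1","H0","H0"]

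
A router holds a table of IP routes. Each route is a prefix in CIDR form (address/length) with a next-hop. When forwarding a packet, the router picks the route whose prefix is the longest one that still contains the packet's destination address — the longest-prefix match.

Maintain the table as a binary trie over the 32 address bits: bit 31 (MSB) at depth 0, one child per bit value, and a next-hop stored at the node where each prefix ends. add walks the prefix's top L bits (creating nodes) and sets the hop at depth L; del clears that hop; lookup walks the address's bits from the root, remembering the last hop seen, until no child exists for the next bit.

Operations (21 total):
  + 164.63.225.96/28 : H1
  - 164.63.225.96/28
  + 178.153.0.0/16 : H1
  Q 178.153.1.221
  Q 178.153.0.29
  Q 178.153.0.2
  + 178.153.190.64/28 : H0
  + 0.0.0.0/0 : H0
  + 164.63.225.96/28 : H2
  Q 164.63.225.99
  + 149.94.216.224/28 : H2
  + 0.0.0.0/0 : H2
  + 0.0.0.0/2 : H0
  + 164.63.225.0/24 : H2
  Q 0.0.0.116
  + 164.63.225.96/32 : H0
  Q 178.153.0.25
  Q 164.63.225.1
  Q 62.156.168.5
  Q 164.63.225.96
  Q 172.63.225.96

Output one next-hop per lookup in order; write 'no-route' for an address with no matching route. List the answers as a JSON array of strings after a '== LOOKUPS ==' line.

Apply in order:
  add 164.63.225.96/28 -> H1 at depth 28
  - 164.63.225.96/28 clear@28
  add 178.153.0.0/16 -> H1 at depth 16
  Q 178.153.1.221: descend 1011001010011001 ; hops seen [H1] ; pick H1
  Q 178.153.0.29: descend 1011001010011001 ; hops seen [H1] ; pick H1
  Q 178.153.0.2: descend 1011001010011001 ; hops seen [H1] ; pick H1
  add 178.153.190.64/28 -> H0 at depth 28
  add 0.0.0.0/0 -> H0 at depth 0
  add 164.63.225.96/28 -> H2 at depth 28
  Q 164.63.225.99: descend 1010010000111111111000010110 ; hops seen [H0,H2] ; pick H2
  add 149.94.216.224/28 -> H2 at depth 28
  add 0.0.0.0/0 -> H2 at depth 0
  add 0.0.0.0/2 -> H0 at depth 2
  add 164.63.225.0/24 -> H2 at depth 24
  Q 0.0.0.116: descend 00 ; hops seen [H2,H0] ; pick H0
  add 164.63.225.96/32 -> H0 at depth 32
  Q 178.153.0.25: descend 1011001010011001 ; hops seen [H2,H1] ; pick H1
  Q 164.63.225.1: descend 1010010000111111111000010 ; hops seen [H2,H2] ; pick H2
  Q 62.156.168.5: descend 00 ; hops seen [H2,H0] ; pick H0
  Q 164.63.225.96: descend 10100100001111111110000101100000 ; hops seen [H2,H2,H2,H0] ; pick H0
  Q 172.63.225.96: descend 1010 ; hops seen [H2] ; pick H2

== LOOKUPS ==
["H1","H1","H1","H2","H0","H1","H2","H0","H0","H2"]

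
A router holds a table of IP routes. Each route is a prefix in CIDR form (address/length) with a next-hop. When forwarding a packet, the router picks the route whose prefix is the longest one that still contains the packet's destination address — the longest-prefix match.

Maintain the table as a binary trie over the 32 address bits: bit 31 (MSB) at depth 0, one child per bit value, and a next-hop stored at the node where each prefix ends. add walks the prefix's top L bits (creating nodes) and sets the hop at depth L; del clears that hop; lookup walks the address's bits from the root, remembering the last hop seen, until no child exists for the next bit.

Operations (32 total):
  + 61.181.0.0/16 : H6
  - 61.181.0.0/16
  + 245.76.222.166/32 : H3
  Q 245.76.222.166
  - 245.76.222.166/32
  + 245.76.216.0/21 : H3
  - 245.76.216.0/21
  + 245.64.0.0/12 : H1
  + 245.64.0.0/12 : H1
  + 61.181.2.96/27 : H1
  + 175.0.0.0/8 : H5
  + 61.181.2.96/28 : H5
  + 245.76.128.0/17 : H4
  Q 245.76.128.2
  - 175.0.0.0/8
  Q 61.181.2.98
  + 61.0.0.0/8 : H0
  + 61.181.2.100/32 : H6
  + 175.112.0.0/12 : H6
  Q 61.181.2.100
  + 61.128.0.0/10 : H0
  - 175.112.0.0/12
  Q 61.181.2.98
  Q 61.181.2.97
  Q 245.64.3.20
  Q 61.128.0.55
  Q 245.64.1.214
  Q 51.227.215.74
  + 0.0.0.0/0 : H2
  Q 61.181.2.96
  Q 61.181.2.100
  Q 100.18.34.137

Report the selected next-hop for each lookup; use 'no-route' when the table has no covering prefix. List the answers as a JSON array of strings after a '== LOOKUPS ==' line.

Apply in order:
  + 61.181.0.0/16 (H6) depth=16
  - 61.181.0.0/16 clear@16
  + 245.76.222.166/32 (H3) depth=32
  lookup 245.76.222.166: bits 11110101010011001101111010100110 walk d0:-→d1:-→d2:-→d3:-→d4:-→d5:-→d6:-→d7:-→d8:-→d9:-→d10:-→d11:-→d12:-→d13:-→d14:-→d15:-→d16:-→d17:-→d18:-→d19:-→d20:-→d21:-→d22:-→d23:-→d24:-→d25:-→d26:-→d27:-→d28:-→d29:-→d30:-→d31:-→d32:H3 -> H3
  - 245.76.222.166/32 clear@32
  + 245.76.216.0/21 (H3) depth=21
  - 245.76.216.0/21 clear@21
  + 245.64.0.0/12 (H1) depth=12
  + 245.64.0.0/12 (H1) depth=12
  + 61.181.2.96/27 (H1) depth=27
  + 175.0.0.0/8 (H5) depth=8
  + 61.181.2.96/28 (H5) depth=28
  + 245.76.128.0/17 (H4) depth=17
  lookup 245.76.128.2: bits 11110101010011001 walk d0:-→d1:-→d2:-→d3:-→d4:-→d5:-→d6:-→d7:-→d8:-→d9:-→d10:-→d11:-→d12:H1→d13:-→d14:-→d15:-→d16:-→d17:H4 -> H4
  - 175.0.0.0/8 clear@8
  lookup 61.181.2.98: bits 0011110110110101000000100110 walk d0:-→d1:-→d2:-→d3:-→d4:-→d5:-→d6:-→d7:-→d8:-→d9:-→d10:-→d11:-→d12:-→d13:-→d14:-→d15:-→d16:-→d17:-→d18:-→d19:-→d20:-→d21:-→d22:-→d23:-→d24:-→d25:-→d26:-→d27:H1→d28:H5 -> H5
  + 61.0.0.0/8 (H0) depth=8
  + 61.181.2.100/32 (H6) depth=32
  + 175.112.0.0/12 (H6) depth=12
  lookup 61.181.2.100: bits 00111101101101010000001001100100 walk d0:-→d1:-→d2:-→d3:-→d4:-→d5:-→d6:-→d7:-→d8:H0→d9:-→d10:-→d11:-→d12:-→d13:-→d14:-→d15:-→d16:-→d17:-→d18:-→d19:-→d20:-→d21:-→d22:-→d23:-→d24:-→d25:-→d26:-→d27:H1→d28:H5→d29:-→d30:-→d31:-→d32:H6 -> H6
  + 61.128.0.0/10 (H0) depth=10
  - 175.112.0.0/12 clear@12
  lookup 61.181.2.98: bits 00111101101101010000001001100 walk d0:-→d1:-→d2:-→d3:-→d4:-→d5:-→d6:-→d7:-→d8:H0→d9:-→d10:H0→d11:-→d12:-→d13:-→d14:-→d15:-→d16:-→d17:-→d18:-→d19:-→d20:-→d21:-→d22:-→d23:-→d24:-→d25:-→d26:-→d27:H1→d28:H5→d29:- -> H5
  lookup 61.181.2.97: bits 00111101101101010000001001100 walk d0:-→d1:-→d2:-→d3:-→d4:-→d5:-→d6:-→d7:-→d8:H0→d9:-→d10:H0→d11:-→d12:-→d13:-→d14:-→d15:-→d16:-→d17:-→d18:-→d19:-→d20:-→d21:-→d22:-→d23:-→d24:-→d25:-→d26:-→d27:H1→d28:H5→d29:- -> H5
  lookup 245.64.3.20: bits 111101010100 walk d0:-→d1:-→d2:-→d3:-→d4:-→d5:-→d6:-→d7:-→d8:-→d9:-→d10:-→d11:-→d12:H1 -> H1
  lookup 61.128.0.55: bits 0011110110 walk d0:-→d1:-→d2:-→d3:-→d4:-→d5:-→d6:-→d7:-→d8:H0→d9:-→d10:H0 -> H0
  lookup 245.64.1.214: bits 111101010100 walk d0:-→d1:-→d2:-→d3:-→d4:-→d5:-→d6:-→d7:-→d8:-→d9:-→d10:-→d11:-→d12:H1 -> H1
  lookup 51.227.215.74: bits 0011 walk d0:-→d1:-→d2:-→d3:-→d4:- -> no-route
  + 0.0.0.0/0 (H2) depth=0
  lookup 61.181.2.96: bits 00111101101101010000001001100 walk d0:H2→d1:-→d2:-→d3:-→d4:-→d5:-→d6:-→d7:-→d8:H0→d9:-→d10:H0→d11:-→d12:-→d13:-→d14:-→d15:-→d16:-→d17:-→d18:-→d19:-→d20:-→d21:-→d22:-→d23:-→d24:-→d25:-→d26:-→d27:H1→d28:H5→d29:- -> H5
  lookup 61.181.2.100: bits 00111101101101010000001001100100 walk d0:H2→d1:-→d2:-→d3:-→d4:-→d5:-→d6:-→d7:-→d8:H0→d9:-→d10:H0→d11:-→d12:-→d13:-→d14:-→d15:-→d16:-→d17:-→d18:-→d19:-→d20:-→d21:-→d22:-→d23:-→d24:-→d25:-→d26:-→d27:H1→d28:H5→d29:-→d30:-→d31:-→d32:H6 -> H6
  lookup 100.18.34.137: bits 0 walk d0:H2→d1:- -> H2

== LOOKUPS ==
["H3","H4","H5","H6","H5","H5","H1","H0","H1","no-route","H5","H6","H2"]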